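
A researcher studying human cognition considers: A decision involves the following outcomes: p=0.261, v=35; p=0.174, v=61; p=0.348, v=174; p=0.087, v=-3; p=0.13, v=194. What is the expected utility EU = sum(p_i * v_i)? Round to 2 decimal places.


EU = sum(p_i * v_i)
0.261 * 35 = 9.135
0.174 * 61 = 10.614
0.348 * 174 = 60.552
0.087 * -3 = -0.261
0.13 * 194 = 25.22
EU = 9.135 + 10.614 + 60.552 + -0.261 + 25.22
= 105.26


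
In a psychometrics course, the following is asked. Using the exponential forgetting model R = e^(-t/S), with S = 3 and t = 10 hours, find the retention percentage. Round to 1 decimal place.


R = e^(-t/S)
-t/S = -10/3 = -3.333333
R = e^(-3.333333) = 0.035674
Percentage = 0.035674 * 100
= 3.6


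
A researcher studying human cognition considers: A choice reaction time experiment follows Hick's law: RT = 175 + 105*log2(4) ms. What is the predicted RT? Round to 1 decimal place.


RT = 175 + 105 * log2(4)
log2(4) = 2.0
RT = 175 + 105 * 2.0
= 175 + 210.0
= 385.0 ms


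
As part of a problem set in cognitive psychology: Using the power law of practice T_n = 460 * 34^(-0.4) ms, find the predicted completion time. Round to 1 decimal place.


T_n = 460 * 34^(-0.4)
34^(-0.4) = 0.24401
T_n = 460 * 0.24401
= 112.2 ms


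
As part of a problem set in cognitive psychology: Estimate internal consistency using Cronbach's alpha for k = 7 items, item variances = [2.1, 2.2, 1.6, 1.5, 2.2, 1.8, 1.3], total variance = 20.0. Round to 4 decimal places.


alpha = (k/(k-1)) * (1 - sum(s_i^2)/s_total^2)
sum(item variances) = 12.7
k/(k-1) = 7/6 = 1.166667
1 - 12.7/20.0 = 1 - 0.635 = 0.365
alpha = 1.166667 * 0.365
= 0.4258


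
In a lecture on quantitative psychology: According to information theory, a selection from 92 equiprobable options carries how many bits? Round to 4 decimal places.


H = log2(n)
H = log2(92)
= 6.5236


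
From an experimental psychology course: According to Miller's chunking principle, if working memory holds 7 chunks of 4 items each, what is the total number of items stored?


Total items = chunks * items_per_chunk
= 7 * 4
= 28


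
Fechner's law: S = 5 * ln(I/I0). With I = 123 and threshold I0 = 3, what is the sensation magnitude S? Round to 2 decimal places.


S = 5 * ln(123/3)
I/I0 = 41.0
ln(41.0) = 3.7136
S = 5 * 3.7136
= 18.57


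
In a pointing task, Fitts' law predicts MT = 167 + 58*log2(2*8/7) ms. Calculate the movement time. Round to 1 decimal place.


MT = 167 + 58 * log2(2*8/7)
2D/W = 2.285714
log2(2.285714) = 1.1926
MT = 167 + 58 * 1.1926
= 236.2 ms


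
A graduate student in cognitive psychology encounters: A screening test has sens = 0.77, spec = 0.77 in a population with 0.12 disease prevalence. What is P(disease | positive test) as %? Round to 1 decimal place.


PPV = (sens * prev) / (sens * prev + (1-spec) * (1-prev))
Numerator = 0.77 * 0.12 = 0.0924
P(positive and no disease) = (1 - spec) * (1 - prev) = (1 - 0.77) * (1 - 0.12) = 0.2024
Denominator = 0.0924 + 0.2024 = 0.2948
PPV = 0.0924 / 0.2948 = 0.313433
As percentage = 31.3


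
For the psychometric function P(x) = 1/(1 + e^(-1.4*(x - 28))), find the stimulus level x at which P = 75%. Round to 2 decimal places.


At P = 0.75: 0.75 = 1/(1 + e^(-k*(x-x0)))
Solving: e^(-k*(x-x0)) = 1/3
x = x0 + ln(3)/k
ln(3) = 1.0986
x = 28 + 1.0986/1.4
= 28 + 0.7847
= 28.78


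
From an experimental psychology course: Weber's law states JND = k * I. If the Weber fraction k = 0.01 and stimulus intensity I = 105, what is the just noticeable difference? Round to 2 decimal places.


JND = k * I
JND = 0.01 * 105
= 1.05


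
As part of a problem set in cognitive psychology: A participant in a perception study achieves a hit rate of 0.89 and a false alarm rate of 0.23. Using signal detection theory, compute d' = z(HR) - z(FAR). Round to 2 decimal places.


d' = z(HR) - z(FAR)
z(0.89) = 1.2265
z(0.23) = -0.7388
d' = 1.2265 - -0.7388
= 1.97


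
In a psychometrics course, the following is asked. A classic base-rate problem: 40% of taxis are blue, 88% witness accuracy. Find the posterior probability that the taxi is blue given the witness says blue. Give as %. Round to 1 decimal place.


P(blue | says blue) = P(says blue | blue)*P(blue) / [P(says blue | blue)*P(blue) + P(says blue | not blue)*P(not blue)]
Numerator = 0.88 * 0.4 = 0.352
False identification = 0.12 * 0.6 = 0.072
P = 0.352 / (0.352 + 0.072)
= 0.352 / 0.424
As percentage = 83.0


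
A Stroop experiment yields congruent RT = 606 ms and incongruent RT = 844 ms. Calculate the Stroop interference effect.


Stroop effect = RT(incongruent) - RT(congruent)
= 844 - 606
= 238 ms


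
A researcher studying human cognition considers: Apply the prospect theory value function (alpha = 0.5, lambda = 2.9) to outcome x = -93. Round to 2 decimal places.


Since x = -93 < 0, use v(x) = -lambda*(-x)^alpha
(-x) = 93
93^0.5 = 9.6437
v(-93) = -2.9 * 9.6437
= -27.97


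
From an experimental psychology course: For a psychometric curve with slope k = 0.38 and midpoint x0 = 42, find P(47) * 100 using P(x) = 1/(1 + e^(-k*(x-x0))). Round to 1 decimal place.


P(x) = 1/(1 + e^(-0.38*(47 - 42)))
Exponent = -0.38 * 5 = -1.9
e^(-1.9) = 0.149569
P = 1/(1 + 0.149569) = 0.869891
Percentage = 87.0


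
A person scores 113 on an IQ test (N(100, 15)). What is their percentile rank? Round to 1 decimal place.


z = (IQ - mean) / SD
z = (113 - 100) / 15 = 0.8667
Percentile = Phi(0.8667) * 100
Phi(0.8667) = 0.806947
= 80.7


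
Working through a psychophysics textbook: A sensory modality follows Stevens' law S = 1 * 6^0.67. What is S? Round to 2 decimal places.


S = 1 * 6^0.67
6^0.67 = 3.3217
S = 1 * 3.3217
= 3.32


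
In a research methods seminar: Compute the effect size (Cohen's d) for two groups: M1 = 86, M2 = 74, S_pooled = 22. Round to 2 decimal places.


Cohen's d = (M1 - M2) / S_pooled
= (86 - 74) / 22
= 12 / 22
= 0.55


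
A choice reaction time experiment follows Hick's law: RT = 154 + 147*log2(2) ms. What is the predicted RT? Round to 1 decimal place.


RT = 154 + 147 * log2(2)
log2(2) = 1.0
RT = 154 + 147 * 1.0
= 154 + 147.0
= 301.0 ms


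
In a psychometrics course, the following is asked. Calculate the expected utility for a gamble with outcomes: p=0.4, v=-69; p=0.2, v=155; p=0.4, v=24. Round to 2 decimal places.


EU = sum(p_i * v_i)
0.4 * -69 = -27.6
0.2 * 155 = 31.0
0.4 * 24 = 9.6
EU = -27.6 + 31.0 + 9.6
= 13.00


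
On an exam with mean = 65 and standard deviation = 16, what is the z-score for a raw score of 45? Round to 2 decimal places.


z = (X - mu) / sigma
= (45 - 65) / 16
= -20 / 16
= -1.25


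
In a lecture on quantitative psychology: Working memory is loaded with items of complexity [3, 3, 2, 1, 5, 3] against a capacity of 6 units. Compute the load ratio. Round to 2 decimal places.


Total complexity = 3 + 3 + 2 + 1 + 5 + 3 = 17
Load = total / capacity = 17 / 6
= 2.83


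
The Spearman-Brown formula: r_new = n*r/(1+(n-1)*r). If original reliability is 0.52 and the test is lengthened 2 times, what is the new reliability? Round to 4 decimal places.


r_new = n*r / (1 + (n-1)*r)
Numerator = 2 * 0.52 = 1.04
Denominator = 1 + 1 * 0.52 = 1.52
r_new = 1.04 / 1.52
= 0.6842


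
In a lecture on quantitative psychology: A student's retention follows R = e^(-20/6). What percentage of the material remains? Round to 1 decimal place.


R = e^(-t/S)
-t/S = -20/6 = -3.333333
R = e^(-3.333333) = 0.035674
Percentage = 0.035674 * 100
= 3.6


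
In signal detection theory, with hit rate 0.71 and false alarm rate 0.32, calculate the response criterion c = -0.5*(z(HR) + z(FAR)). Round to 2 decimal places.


c = -0.5 * (z(HR) + z(FAR))
z(0.71) = 0.5534
z(0.32) = -0.4677
c = -0.5 * (0.5534 + -0.4677)
= -0.5 * 0.0857
= -0.04


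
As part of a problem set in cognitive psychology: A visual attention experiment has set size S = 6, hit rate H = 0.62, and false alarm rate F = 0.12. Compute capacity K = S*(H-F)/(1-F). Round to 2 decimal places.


K = S * (H - F) / (1 - F)
H - F = 0.5
1 - F = 0.88
K = 6 * 0.5 / 0.88
= 3.41


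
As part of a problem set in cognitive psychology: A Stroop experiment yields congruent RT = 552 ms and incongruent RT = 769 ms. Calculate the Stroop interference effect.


Stroop effect = RT(incongruent) - RT(congruent)
= 769 - 552
= 217 ms


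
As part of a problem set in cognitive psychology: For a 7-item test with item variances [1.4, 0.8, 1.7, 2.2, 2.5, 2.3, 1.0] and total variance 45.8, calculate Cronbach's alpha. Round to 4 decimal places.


alpha = (k/(k-1)) * (1 - sum(s_i^2)/s_total^2)
sum(item variances) = 11.9
k/(k-1) = 7/6 = 1.166667
1 - 11.9/45.8 = 1 - 0.259825 = 0.740175
alpha = 1.166667 * 0.740175
= 0.8635


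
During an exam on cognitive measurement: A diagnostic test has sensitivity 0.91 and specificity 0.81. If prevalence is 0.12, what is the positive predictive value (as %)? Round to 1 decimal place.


PPV = (sens * prev) / (sens * prev + (1-spec) * (1-prev))
Numerator = 0.91 * 0.12 = 0.1092
P(positive and no disease) = (1 - spec) * (1 - prev) = (1 - 0.81) * (1 - 0.12) = 0.1672
Denominator = 0.1092 + 0.1672 = 0.2764
PPV = 0.1092 / 0.2764 = 0.39508
As percentage = 39.5


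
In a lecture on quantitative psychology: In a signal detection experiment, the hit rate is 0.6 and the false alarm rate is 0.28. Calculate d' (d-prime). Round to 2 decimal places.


d' = z(HR) - z(FAR)
z(0.6) = 0.2533
z(0.28) = -0.5828
d' = 0.2533 - -0.5828
= 0.84


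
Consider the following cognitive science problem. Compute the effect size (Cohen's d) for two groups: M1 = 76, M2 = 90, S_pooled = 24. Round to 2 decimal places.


Cohen's d = (M1 - M2) / S_pooled
= (76 - 90) / 24
= -14 / 24
= -0.58


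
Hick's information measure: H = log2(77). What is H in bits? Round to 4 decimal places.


H = log2(n)
H = log2(77)
= 6.2668


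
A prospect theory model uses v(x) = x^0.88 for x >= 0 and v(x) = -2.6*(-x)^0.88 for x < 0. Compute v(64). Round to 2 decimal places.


Since x = 64 >= 0, use v(x) = x^0.88
64^0.88 = 38.8542
v(64) = 38.85


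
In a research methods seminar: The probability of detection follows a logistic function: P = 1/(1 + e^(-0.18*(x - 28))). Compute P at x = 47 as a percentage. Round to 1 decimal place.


P(x) = 1/(1 + e^(-0.18*(47 - 28)))
Exponent = -0.18 * 19 = -3.42
e^(-3.42) = 0.032712
P = 1/(1 + 0.032712) = 0.968324
Percentage = 96.8


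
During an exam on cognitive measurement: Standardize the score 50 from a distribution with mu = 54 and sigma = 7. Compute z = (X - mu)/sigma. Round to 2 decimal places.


z = (X - mu) / sigma
= (50 - 54) / 7
= -4 / 7
= -0.57


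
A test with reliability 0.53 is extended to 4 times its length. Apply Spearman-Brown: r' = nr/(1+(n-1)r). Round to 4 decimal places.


r_new = n*r / (1 + (n-1)*r)
Numerator = 4 * 0.53 = 2.12
Denominator = 1 + 3 * 0.53 = 2.59
r_new = 2.12 / 2.59
= 0.8185


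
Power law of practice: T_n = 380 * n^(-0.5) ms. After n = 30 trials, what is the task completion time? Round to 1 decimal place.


T_n = 380 * 30^(-0.5)
30^(-0.5) = 0.182574
T_n = 380 * 0.182574
= 69.4 ms


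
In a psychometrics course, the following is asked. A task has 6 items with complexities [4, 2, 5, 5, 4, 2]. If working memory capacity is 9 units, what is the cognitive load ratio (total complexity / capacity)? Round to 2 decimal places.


Total complexity = 4 + 2 + 5 + 5 + 4 + 2 = 22
Load = total / capacity = 22 / 9
= 2.44


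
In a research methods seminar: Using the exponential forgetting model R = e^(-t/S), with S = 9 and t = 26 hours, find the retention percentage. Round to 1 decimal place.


R = e^(-t/S)
-t/S = -26/9 = -2.888889
R = e^(-2.888889) = 0.055638
Percentage = 0.055638 * 100
= 5.6


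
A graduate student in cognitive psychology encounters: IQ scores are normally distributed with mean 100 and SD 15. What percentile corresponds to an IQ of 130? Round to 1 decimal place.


z = (IQ - mean) / SD
z = (130 - 100) / 15 = 2.0
Percentile = Phi(2.0) * 100
Phi(2.0) = 0.97725
= 97.7


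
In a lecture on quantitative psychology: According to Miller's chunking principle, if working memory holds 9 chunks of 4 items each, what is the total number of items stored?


Total items = chunks * items_per_chunk
= 9 * 4
= 36


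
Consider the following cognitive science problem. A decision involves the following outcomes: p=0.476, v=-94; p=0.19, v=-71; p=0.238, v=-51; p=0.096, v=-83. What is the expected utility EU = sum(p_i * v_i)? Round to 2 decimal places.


EU = sum(p_i * v_i)
0.476 * -94 = -44.744
0.19 * -71 = -13.49
0.238 * -51 = -12.138
0.096 * -83 = -7.968
EU = -44.744 + -13.49 + -12.138 + -7.968
= -78.34


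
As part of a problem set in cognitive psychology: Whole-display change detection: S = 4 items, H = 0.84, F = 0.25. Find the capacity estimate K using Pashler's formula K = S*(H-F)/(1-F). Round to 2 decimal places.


K = S * (H - F) / (1 - F)
H - F = 0.59
1 - F = 0.75
K = 4 * 0.59 / 0.75
= 3.15


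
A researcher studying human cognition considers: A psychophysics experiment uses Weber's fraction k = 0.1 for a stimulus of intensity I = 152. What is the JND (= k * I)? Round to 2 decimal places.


JND = k * I
JND = 0.1 * 152
= 15.20


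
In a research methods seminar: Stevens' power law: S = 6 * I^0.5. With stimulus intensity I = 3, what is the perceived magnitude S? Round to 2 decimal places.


S = 6 * 3^0.5
3^0.5 = 1.7321
S = 6 * 1.7321
= 10.39


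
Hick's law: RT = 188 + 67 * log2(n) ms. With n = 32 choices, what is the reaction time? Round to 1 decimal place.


RT = 188 + 67 * log2(32)
log2(32) = 5.0
RT = 188 + 67 * 5.0
= 188 + 335.0
= 523.0 ms


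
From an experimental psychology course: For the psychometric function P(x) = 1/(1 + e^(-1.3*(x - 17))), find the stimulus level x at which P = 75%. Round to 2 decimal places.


At P = 0.75: 0.75 = 1/(1 + e^(-k*(x-x0)))
Solving: e^(-k*(x-x0)) = 1/3
x = x0 + ln(3)/k
ln(3) = 1.0986
x = 17 + 1.0986/1.3
= 17 + 0.8451
= 17.85


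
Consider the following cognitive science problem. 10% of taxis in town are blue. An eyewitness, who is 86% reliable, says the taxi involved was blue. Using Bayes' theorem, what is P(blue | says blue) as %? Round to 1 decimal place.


P(blue | says blue) = P(says blue | blue)*P(blue) / [P(says blue | blue)*P(blue) + P(says blue | not blue)*P(not blue)]
Numerator = 0.86 * 0.1 = 0.086
False identification = 0.14 * 0.9 = 0.126
P = 0.086 / (0.086 + 0.126)
= 0.086 / 0.212
As percentage = 40.6


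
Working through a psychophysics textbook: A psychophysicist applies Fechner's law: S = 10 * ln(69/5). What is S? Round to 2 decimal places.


S = 10 * ln(69/5)
I/I0 = 13.8
ln(13.8) = 2.6247
S = 10 * 2.6247
= 26.25


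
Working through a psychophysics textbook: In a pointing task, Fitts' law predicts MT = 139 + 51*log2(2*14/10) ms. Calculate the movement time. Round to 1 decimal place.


MT = 139 + 51 * log2(2*14/10)
2D/W = 2.8
log2(2.8) = 1.4854
MT = 139 + 51 * 1.4854
= 214.8 ms


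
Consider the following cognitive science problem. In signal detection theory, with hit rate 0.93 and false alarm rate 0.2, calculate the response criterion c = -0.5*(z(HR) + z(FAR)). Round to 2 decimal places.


c = -0.5 * (z(HR) + z(FAR))
z(0.93) = 1.4758
z(0.2) = -0.8416
c = -0.5 * (1.4758 + -0.8416)
= -0.5 * 0.6342
= -0.32


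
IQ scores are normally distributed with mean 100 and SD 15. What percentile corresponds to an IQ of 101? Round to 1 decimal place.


z = (IQ - mean) / SD
z = (101 - 100) / 15 = 0.0667
Percentile = Phi(0.0667) * 100
Phi(0.0667) = 0.52659
= 52.7


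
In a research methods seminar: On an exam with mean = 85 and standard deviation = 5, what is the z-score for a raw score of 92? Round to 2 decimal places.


z = (X - mu) / sigma
= (92 - 85) / 5
= 7 / 5
= 1.40


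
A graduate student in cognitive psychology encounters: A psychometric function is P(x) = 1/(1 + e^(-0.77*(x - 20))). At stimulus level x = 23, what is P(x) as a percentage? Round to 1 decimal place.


P(x) = 1/(1 + e^(-0.77*(23 - 20)))
Exponent = -0.77 * 3 = -2.31
e^(-2.31) = 0.099261
P = 1/(1 + 0.099261) = 0.909702
Percentage = 91.0


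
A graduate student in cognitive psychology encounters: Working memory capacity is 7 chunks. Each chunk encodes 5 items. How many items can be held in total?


Total items = chunks * items_per_chunk
= 7 * 5
= 35


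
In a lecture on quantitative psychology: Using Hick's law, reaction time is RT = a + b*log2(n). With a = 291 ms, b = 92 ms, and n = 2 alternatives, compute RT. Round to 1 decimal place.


RT = 291 + 92 * log2(2)
log2(2) = 1.0
RT = 291 + 92 * 1.0
= 291 + 92.0
= 383.0 ms


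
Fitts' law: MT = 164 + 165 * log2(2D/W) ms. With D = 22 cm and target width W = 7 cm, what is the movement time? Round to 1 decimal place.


MT = 164 + 165 * log2(2*22/7)
2D/W = 6.285714
log2(6.285714) = 2.6521
MT = 164 + 165 * 2.6521
= 601.6 ms


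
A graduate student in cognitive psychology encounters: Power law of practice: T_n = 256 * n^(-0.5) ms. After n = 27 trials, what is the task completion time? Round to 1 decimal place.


T_n = 256 * 27^(-0.5)
27^(-0.5) = 0.19245
T_n = 256 * 0.19245
= 49.3 ms


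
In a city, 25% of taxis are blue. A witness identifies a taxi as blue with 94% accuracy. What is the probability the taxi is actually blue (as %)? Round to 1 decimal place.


P(blue | says blue) = P(says blue | blue)*P(blue) / [P(says blue | blue)*P(blue) + P(says blue | not blue)*P(not blue)]
Numerator = 0.94 * 0.25 = 0.235
False identification = 0.06 * 0.75 = 0.045
P = 0.235 / (0.235 + 0.045)
= 0.235 / 0.28
As percentage = 83.9


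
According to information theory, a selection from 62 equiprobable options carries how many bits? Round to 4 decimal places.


H = log2(n)
H = log2(62)
= 5.9542


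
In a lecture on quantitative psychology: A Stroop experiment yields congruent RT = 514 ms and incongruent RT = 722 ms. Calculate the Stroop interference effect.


Stroop effect = RT(incongruent) - RT(congruent)
= 722 - 514
= 208 ms


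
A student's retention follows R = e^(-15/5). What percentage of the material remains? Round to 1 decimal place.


R = e^(-t/S)
-t/S = -15/5 = -3.0
R = e^(-3.0) = 0.049787
Percentage = 0.049787 * 100
= 5.0


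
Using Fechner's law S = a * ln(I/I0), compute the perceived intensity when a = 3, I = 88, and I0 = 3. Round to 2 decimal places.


S = 3 * ln(88/3)
I/I0 = 29.333333
ln(29.333333) = 3.3787
S = 3 * 3.3787
= 10.14


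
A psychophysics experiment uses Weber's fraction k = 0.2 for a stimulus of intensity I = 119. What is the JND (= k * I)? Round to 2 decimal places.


JND = k * I
JND = 0.2 * 119
= 23.80


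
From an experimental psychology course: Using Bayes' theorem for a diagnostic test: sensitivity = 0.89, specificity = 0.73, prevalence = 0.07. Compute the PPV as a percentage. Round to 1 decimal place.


PPV = (sens * prev) / (sens * prev + (1-spec) * (1-prev))
Numerator = 0.89 * 0.07 = 0.0623
P(positive and no disease) = (1 - spec) * (1 - prev) = (1 - 0.73) * (1 - 0.07) = 0.2511
Denominator = 0.0623 + 0.2511 = 0.3134
PPV = 0.0623 / 0.3134 = 0.198787
As percentage = 19.9


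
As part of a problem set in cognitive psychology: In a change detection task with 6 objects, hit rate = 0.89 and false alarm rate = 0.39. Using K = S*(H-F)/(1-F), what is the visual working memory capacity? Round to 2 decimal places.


K = S * (H - F) / (1 - F)
H - F = 0.5
1 - F = 0.61
K = 6 * 0.5 / 0.61
= 4.92


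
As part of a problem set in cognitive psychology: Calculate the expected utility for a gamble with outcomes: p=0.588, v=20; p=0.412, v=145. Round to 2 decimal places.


EU = sum(p_i * v_i)
0.588 * 20 = 11.76
0.412 * 145 = 59.74
EU = 11.76 + 59.74
= 71.50


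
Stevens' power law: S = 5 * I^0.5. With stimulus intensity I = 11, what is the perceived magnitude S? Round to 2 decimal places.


S = 5 * 11^0.5
11^0.5 = 3.3166
S = 5 * 3.3166
= 16.58


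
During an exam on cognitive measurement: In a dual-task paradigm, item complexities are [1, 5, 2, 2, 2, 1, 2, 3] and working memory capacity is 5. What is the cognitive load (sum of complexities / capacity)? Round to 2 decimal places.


Total complexity = 1 + 5 + 2 + 2 + 2 + 1 + 2 + 3 = 18
Load = total / capacity = 18 / 5
= 3.60


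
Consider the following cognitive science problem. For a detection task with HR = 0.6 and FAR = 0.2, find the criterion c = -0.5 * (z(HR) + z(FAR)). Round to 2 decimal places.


c = -0.5 * (z(HR) + z(FAR))
z(0.6) = 0.2533
z(0.2) = -0.8416
c = -0.5 * (0.2533 + -0.8416)
= -0.5 * -0.5883
= 0.29


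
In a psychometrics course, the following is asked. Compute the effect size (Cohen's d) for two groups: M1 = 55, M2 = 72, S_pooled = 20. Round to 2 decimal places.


Cohen's d = (M1 - M2) / S_pooled
= (55 - 72) / 20
= -17 / 20
= -0.85


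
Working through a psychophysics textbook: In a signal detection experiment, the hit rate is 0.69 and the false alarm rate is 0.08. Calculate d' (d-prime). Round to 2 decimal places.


d' = z(HR) - z(FAR)
z(0.69) = 0.4959
z(0.08) = -1.4051
d' = 0.4959 - -1.4051
= 1.90


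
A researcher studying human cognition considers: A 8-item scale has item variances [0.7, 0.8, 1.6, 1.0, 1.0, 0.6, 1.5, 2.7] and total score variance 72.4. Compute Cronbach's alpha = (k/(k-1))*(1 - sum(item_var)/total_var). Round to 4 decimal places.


alpha = (k/(k-1)) * (1 - sum(s_i^2)/s_total^2)
sum(item variances) = 9.9
k/(k-1) = 8/7 = 1.142857
1 - 9.9/72.4 = 1 - 0.13674 = 0.86326
alpha = 1.142857 * 0.86326
= 0.9866


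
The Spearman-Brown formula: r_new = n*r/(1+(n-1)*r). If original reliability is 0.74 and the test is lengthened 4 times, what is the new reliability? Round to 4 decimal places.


r_new = n*r / (1 + (n-1)*r)
Numerator = 4 * 0.74 = 2.96
Denominator = 1 + 3 * 0.74 = 3.22
r_new = 2.96 / 3.22
= 0.9193


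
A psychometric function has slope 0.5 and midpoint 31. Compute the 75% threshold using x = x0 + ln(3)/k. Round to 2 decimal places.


At P = 0.75: 0.75 = 1/(1 + e^(-k*(x-x0)))
Solving: e^(-k*(x-x0)) = 1/3
x = x0 + ln(3)/k
ln(3) = 1.0986
x = 31 + 1.0986/0.5
= 31 + 2.1972
= 33.20


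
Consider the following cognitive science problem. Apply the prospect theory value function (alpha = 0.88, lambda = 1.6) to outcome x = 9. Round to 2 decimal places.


Since x = 9 >= 0, use v(x) = x^0.88
9^0.88 = 6.9141
v(9) = 6.91


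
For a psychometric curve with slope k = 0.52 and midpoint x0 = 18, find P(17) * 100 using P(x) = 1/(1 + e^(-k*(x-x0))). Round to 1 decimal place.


P(x) = 1/(1 + e^(-0.52*(17 - 18)))
Exponent = -0.52 * -1 = 0.52
e^(0.52) = 1.682028
P = 1/(1 + 1.682028) = 0.372852
Percentage = 37.3


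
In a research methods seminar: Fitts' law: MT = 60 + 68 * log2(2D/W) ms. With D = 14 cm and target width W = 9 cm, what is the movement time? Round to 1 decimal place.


MT = 60 + 68 * log2(2*14/9)
2D/W = 3.111111
log2(3.111111) = 1.6374
MT = 60 + 68 * 1.6374
= 171.3 ms


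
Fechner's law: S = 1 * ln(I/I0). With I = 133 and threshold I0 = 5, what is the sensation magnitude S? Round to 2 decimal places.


S = 1 * ln(133/5)
I/I0 = 26.6
ln(26.6) = 3.2809
S = 1 * 3.2809
= 3.28


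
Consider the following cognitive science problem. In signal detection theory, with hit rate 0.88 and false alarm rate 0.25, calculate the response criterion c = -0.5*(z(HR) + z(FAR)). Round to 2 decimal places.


c = -0.5 * (z(HR) + z(FAR))
z(0.88) = 1.175
z(0.25) = -0.6745
c = -0.5 * (1.175 + -0.6745)
= -0.5 * 0.5005
= -0.25


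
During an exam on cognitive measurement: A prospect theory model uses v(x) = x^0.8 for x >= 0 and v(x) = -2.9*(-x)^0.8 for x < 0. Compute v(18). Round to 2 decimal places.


Since x = 18 >= 0, use v(x) = x^0.8
18^0.8 = 10.0976
v(18) = 10.10


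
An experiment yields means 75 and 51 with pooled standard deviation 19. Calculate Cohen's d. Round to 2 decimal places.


Cohen's d = (M1 - M2) / S_pooled
= (75 - 51) / 19
= 24 / 19
= 1.26


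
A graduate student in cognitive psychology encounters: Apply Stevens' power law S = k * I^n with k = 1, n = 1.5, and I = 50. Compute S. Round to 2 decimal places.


S = 1 * 50^1.5
50^1.5 = 353.5534
S = 1 * 353.5534
= 353.55


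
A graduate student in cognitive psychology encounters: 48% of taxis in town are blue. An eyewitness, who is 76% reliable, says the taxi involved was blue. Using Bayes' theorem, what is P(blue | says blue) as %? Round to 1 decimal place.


P(blue | says blue) = P(says blue | blue)*P(blue) / [P(says blue | blue)*P(blue) + P(says blue | not blue)*P(not blue)]
Numerator = 0.76 * 0.48 = 0.3648
False identification = 0.24 * 0.52 = 0.1248
P = 0.3648 / (0.3648 + 0.1248)
= 0.3648 / 0.4896
As percentage = 74.5


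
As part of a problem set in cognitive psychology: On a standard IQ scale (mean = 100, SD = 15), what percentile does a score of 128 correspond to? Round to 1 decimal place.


z = (IQ - mean) / SD
z = (128 - 100) / 15 = 1.8667
Percentile = Phi(1.8667) * 100
Phi(1.8667) = 0.969028
= 96.9


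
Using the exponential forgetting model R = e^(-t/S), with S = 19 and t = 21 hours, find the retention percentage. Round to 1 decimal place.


R = e^(-t/S)
-t/S = -21/19 = -1.105263
R = e^(-1.105263) = 0.331124
Percentage = 0.331124 * 100
= 33.1


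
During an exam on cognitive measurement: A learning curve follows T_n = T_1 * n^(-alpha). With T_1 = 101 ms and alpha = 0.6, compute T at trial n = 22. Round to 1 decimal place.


T_n = 101 * 22^(-0.6)
22^(-0.6) = 0.156512
T_n = 101 * 0.156512
= 15.8 ms


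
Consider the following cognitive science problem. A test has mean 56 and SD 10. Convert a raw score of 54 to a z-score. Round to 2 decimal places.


z = (X - mu) / sigma
= (54 - 56) / 10
= -2 / 10
= -0.20


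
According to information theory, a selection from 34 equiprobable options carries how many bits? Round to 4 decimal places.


H = log2(n)
H = log2(34)
= 5.0875


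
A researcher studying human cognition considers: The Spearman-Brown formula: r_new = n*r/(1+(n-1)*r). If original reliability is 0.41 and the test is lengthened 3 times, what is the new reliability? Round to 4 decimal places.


r_new = n*r / (1 + (n-1)*r)
Numerator = 3 * 0.41 = 1.23
Denominator = 1 + 2 * 0.41 = 1.82
r_new = 1.23 / 1.82
= 0.6758


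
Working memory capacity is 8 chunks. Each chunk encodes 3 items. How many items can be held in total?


Total items = chunks * items_per_chunk
= 8 * 3
= 24


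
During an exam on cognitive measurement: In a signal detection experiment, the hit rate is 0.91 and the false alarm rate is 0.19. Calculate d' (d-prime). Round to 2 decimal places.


d' = z(HR) - z(FAR)
z(0.91) = 1.3408
z(0.19) = -0.8779
d' = 1.3408 - -0.8779
= 2.22


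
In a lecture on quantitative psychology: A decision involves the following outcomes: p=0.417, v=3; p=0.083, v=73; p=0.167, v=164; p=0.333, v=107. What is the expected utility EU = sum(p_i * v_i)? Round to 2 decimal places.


EU = sum(p_i * v_i)
0.417 * 3 = 1.251
0.083 * 73 = 6.059
0.167 * 164 = 27.388
0.333 * 107 = 35.631
EU = 1.251 + 6.059 + 27.388 + 35.631
= 70.33


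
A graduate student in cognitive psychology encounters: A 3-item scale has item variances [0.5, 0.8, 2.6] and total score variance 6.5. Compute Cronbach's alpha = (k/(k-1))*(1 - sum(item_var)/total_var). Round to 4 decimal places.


alpha = (k/(k-1)) * (1 - sum(s_i^2)/s_total^2)
sum(item variances) = 3.9
k/(k-1) = 3/2 = 1.5
1 - 3.9/6.5 = 1 - 0.6 = 0.4
alpha = 1.5 * 0.4
= 0.6000


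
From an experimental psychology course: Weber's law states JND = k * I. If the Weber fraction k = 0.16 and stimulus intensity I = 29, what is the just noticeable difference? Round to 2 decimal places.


JND = k * I
JND = 0.16 * 29
= 4.64


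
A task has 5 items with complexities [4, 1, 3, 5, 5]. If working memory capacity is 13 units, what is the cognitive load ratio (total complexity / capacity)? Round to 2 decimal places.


Total complexity = 4 + 1 + 3 + 5 + 5 = 18
Load = total / capacity = 18 / 13
= 1.38


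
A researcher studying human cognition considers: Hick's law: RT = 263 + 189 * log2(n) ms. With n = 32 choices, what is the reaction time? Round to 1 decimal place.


RT = 263 + 189 * log2(32)
log2(32) = 5.0
RT = 263 + 189 * 5.0
= 263 + 945.0
= 1208.0 ms


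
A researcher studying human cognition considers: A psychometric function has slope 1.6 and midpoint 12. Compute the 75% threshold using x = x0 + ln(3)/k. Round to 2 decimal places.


At P = 0.75: 0.75 = 1/(1 + e^(-k*(x-x0)))
Solving: e^(-k*(x-x0)) = 1/3
x = x0 + ln(3)/k
ln(3) = 1.0986
x = 12 + 1.0986/1.6
= 12 + 0.6866
= 12.69


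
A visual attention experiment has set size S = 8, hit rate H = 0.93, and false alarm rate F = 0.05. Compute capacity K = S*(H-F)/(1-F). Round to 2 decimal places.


K = S * (H - F) / (1 - F)
H - F = 0.88
1 - F = 0.95
K = 8 * 0.88 / 0.95
= 7.41


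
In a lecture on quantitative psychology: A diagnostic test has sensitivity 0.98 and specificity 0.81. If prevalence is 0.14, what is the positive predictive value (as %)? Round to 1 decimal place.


PPV = (sens * prev) / (sens * prev + (1-spec) * (1-prev))
Numerator = 0.98 * 0.14 = 0.1372
P(positive and no disease) = (1 - spec) * (1 - prev) = (1 - 0.81) * (1 - 0.14) = 0.1634
Denominator = 0.1372 + 0.1634 = 0.3006
PPV = 0.1372 / 0.3006 = 0.45642
As percentage = 45.6


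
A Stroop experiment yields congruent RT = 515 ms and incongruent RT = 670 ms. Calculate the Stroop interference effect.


Stroop effect = RT(incongruent) - RT(congruent)
= 670 - 515
= 155 ms


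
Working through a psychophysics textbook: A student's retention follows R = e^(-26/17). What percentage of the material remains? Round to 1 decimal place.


R = e^(-t/S)
-t/S = -26/17 = -1.529412
R = e^(-1.529412) = 0.216663
Percentage = 0.216663 * 100
= 21.7


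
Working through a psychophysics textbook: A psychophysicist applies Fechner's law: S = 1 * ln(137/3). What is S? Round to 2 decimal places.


S = 1 * ln(137/3)
I/I0 = 45.666667
ln(45.666667) = 3.8214
S = 1 * 3.8214
= 3.82


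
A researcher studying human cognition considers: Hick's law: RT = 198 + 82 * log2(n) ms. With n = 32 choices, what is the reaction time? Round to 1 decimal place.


RT = 198 + 82 * log2(32)
log2(32) = 5.0
RT = 198 + 82 * 5.0
= 198 + 410.0
= 608.0 ms


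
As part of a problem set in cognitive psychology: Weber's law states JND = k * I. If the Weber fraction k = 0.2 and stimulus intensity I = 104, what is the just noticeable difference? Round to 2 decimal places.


JND = k * I
JND = 0.2 * 104
= 20.80


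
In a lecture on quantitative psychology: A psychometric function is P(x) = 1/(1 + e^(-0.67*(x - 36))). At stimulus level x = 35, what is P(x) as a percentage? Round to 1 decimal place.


P(x) = 1/(1 + e^(-0.67*(35 - 36)))
Exponent = -0.67 * -1 = 0.67
e^(0.67) = 1.954237
P = 1/(1 + 1.954237) = 0.338497
Percentage = 33.8


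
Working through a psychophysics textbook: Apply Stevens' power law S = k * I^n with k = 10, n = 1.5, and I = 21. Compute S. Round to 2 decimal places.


S = 10 * 21^1.5
21^1.5 = 96.2341
S = 10 * 96.2341
= 962.34


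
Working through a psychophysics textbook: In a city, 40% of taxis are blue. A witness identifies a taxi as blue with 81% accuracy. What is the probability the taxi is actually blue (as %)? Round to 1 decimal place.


P(blue | says blue) = P(says blue | blue)*P(blue) / [P(says blue | blue)*P(blue) + P(says blue | not blue)*P(not blue)]
Numerator = 0.81 * 0.4 = 0.324
False identification = 0.19 * 0.6 = 0.114
P = 0.324 / (0.324 + 0.114)
= 0.324 / 0.438
As percentage = 74.0


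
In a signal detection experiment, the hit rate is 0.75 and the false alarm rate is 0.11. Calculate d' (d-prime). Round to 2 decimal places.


d' = z(HR) - z(FAR)
z(0.75) = 0.6745
z(0.11) = -1.2265
d' = 0.6745 - -1.2265
= 1.90


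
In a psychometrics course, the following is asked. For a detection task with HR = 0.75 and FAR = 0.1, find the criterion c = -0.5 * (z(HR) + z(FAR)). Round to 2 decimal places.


c = -0.5 * (z(HR) + z(FAR))
z(0.75) = 0.6745
z(0.1) = -1.2816
c = -0.5 * (0.6745 + -1.2816)
= -0.5 * -0.6071
= 0.30


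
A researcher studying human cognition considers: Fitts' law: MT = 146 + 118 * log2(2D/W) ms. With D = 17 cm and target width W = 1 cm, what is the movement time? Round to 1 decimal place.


MT = 146 + 118 * log2(2*17/1)
2D/W = 34.0
log2(34.0) = 5.0875
MT = 146 + 118 * 5.0875
= 746.3 ms


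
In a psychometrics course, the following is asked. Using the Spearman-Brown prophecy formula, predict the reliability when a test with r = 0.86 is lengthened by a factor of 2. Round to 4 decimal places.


r_new = n*r / (1 + (n-1)*r)
Numerator = 2 * 0.86 = 1.72
Denominator = 1 + 1 * 0.86 = 1.86
r_new = 1.72 / 1.86
= 0.9247


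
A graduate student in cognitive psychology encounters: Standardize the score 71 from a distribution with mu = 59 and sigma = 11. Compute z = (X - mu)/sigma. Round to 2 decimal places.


z = (X - mu) / sigma
= (71 - 59) / 11
= 12 / 11
= 1.09


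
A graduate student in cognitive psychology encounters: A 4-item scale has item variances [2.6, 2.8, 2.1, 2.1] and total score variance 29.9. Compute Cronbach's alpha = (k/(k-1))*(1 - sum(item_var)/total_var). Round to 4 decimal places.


alpha = (k/(k-1)) * (1 - sum(s_i^2)/s_total^2)
sum(item variances) = 9.6
k/(k-1) = 4/3 = 1.333333
1 - 9.6/29.9 = 1 - 0.32107 = 0.67893
alpha = 1.333333 * 0.67893
= 0.9052


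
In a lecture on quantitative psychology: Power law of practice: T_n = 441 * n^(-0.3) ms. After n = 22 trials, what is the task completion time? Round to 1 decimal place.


T_n = 441 * 22^(-0.3)
22^(-0.3) = 0.395615
T_n = 441 * 0.395615
= 174.5 ms


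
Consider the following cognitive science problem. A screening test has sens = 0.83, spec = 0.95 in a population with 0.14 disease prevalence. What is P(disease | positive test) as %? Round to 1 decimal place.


PPV = (sens * prev) / (sens * prev + (1-spec) * (1-prev))
Numerator = 0.83 * 0.14 = 0.1162
P(positive and no disease) = (1 - spec) * (1 - prev) = (1 - 0.95) * (1 - 0.14) = 0.043
Denominator = 0.1162 + 0.043 = 0.1592
PPV = 0.1162 / 0.1592 = 0.729899
As percentage = 73.0


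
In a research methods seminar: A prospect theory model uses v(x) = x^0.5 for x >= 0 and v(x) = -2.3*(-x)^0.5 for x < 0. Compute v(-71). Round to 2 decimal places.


Since x = -71 < 0, use v(x) = -lambda*(-x)^alpha
(-x) = 71
71^0.5 = 8.4261
v(-71) = -2.3 * 8.4261
= -19.38


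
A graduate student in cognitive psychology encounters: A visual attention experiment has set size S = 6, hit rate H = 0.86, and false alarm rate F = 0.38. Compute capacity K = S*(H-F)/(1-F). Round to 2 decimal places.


K = S * (H - F) / (1 - F)
H - F = 0.48
1 - F = 0.62
K = 6 * 0.48 / 0.62
= 4.65


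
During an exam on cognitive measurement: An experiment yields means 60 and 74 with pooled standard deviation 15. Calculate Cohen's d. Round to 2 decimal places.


Cohen's d = (M1 - M2) / S_pooled
= (60 - 74) / 15
= -14 / 15
= -0.93


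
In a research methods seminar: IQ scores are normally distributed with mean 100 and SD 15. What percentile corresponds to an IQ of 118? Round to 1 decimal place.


z = (IQ - mean) / SD
z = (118 - 100) / 15 = 1.2
Percentile = Phi(1.2) * 100
Phi(1.2) = 0.88493
= 88.5


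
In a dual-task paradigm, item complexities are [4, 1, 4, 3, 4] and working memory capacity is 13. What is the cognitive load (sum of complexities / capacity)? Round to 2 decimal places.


Total complexity = 4 + 1 + 4 + 3 + 4 = 16
Load = total / capacity = 16 / 13
= 1.23


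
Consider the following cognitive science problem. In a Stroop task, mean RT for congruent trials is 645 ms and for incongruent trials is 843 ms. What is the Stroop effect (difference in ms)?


Stroop effect = RT(incongruent) - RT(congruent)
= 843 - 645
= 198 ms


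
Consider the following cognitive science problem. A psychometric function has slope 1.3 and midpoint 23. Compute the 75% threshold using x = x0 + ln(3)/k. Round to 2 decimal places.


At P = 0.75: 0.75 = 1/(1 + e^(-k*(x-x0)))
Solving: e^(-k*(x-x0)) = 1/3
x = x0 + ln(3)/k
ln(3) = 1.0986
x = 23 + 1.0986/1.3
= 23 + 0.8451
= 23.85


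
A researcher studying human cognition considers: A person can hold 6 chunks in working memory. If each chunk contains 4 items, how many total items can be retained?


Total items = chunks * items_per_chunk
= 6 * 4
= 24


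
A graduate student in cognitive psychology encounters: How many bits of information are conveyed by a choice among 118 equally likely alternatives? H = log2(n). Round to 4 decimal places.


H = log2(n)
H = log2(118)
= 6.8826


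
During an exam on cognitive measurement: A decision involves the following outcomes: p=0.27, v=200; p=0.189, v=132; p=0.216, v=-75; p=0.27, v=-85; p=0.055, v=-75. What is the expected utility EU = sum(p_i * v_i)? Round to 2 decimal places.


EU = sum(p_i * v_i)
0.27 * 200 = 54.0
0.189 * 132 = 24.948
0.216 * -75 = -16.2
0.27 * -85 = -22.95
0.055 * -75 = -4.125
EU = 54.0 + 24.948 + -16.2 + -22.95 + -4.125
= 35.67


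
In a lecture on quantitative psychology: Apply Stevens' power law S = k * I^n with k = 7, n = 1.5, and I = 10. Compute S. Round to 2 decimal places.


S = 7 * 10^1.5
10^1.5 = 31.6228
S = 7 * 31.6228
= 221.36


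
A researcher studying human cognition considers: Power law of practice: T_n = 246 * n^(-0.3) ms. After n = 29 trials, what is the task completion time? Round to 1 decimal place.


T_n = 246 * 29^(-0.3)
29^(-0.3) = 0.36415
T_n = 246 * 0.36415
= 89.6 ms


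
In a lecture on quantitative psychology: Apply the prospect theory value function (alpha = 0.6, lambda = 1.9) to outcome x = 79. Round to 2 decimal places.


Since x = 79 >= 0, use v(x) = x^0.6
79^0.6 = 13.7587
v(79) = 13.76


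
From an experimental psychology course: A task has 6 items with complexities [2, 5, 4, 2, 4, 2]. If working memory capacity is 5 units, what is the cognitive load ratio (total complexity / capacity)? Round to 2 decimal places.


Total complexity = 2 + 5 + 4 + 2 + 4 + 2 = 19
Load = total / capacity = 19 / 5
= 3.80


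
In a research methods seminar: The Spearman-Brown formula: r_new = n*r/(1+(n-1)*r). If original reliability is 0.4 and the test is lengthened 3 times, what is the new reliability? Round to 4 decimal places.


r_new = n*r / (1 + (n-1)*r)
Numerator = 3 * 0.4 = 1.2
Denominator = 1 + 2 * 0.4 = 1.8
r_new = 1.2 / 1.8
= 0.6667


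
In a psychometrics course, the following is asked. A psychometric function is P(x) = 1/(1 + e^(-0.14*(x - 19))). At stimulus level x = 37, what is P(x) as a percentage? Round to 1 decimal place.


P(x) = 1/(1 + e^(-0.14*(37 - 19)))
Exponent = -0.14 * 18 = -2.52
e^(-2.52) = 0.08046
P = 1/(1 + 0.08046) = 0.925532
Percentage = 92.6


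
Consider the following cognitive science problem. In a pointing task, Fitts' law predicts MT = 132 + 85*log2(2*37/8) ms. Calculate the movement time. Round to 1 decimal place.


MT = 132 + 85 * log2(2*37/8)
2D/W = 9.25
log2(9.25) = 3.2095
MT = 132 + 85 * 3.2095
= 404.8 ms


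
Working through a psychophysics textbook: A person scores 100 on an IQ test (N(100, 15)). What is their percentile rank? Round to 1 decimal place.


z = (IQ - mean) / SD
z = (100 - 100) / 15 = 0.0
Percentile = Phi(0.0) * 100
Phi(0.0) = 0.5
= 50.0


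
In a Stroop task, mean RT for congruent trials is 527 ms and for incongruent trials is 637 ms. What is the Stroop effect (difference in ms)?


Stroop effect = RT(incongruent) - RT(congruent)
= 637 - 527
= 110 ms


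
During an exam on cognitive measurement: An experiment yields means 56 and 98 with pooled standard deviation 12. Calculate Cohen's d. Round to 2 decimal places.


Cohen's d = (M1 - M2) / S_pooled
= (56 - 98) / 12
= -42 / 12
= -3.50


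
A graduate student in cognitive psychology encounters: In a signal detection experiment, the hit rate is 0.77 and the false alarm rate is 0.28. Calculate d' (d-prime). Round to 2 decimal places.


d' = z(HR) - z(FAR)
z(0.77) = 0.7388
z(0.28) = -0.5828
d' = 0.7388 - -0.5828
= 1.32
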